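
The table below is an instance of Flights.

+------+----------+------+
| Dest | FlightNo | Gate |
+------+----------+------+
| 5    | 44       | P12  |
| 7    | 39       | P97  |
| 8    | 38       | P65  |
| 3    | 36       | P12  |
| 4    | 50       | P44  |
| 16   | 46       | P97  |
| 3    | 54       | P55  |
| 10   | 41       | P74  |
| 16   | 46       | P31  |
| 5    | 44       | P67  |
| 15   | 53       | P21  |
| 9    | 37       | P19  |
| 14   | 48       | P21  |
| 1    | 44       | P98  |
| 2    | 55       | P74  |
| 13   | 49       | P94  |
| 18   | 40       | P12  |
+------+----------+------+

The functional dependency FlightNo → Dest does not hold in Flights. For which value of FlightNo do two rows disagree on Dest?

44

FlightNo=44: 3 rows → Dest takes values {5, 1} — violation
FlightNo=39: 1 row → Dest = 7 ✓
FlightNo=38: 1 row → Dest = 8 ✓
FlightNo=36: 1 row → Dest = 3 ✓
FlightNo=50: 1 row → Dest = 4 ✓
FlightNo=46: 2 rows → Dest = 16, 16 ✓
FlightNo=54: 1 row → Dest = 3 ✓
FlightNo=41: 1 row → Dest = 10 ✓
FlightNo=53: 1 row → Dest = 15 ✓
FlightNo=37: 1 row → Dest = 9 ✓
FlightNo=48: 1 row → Dest = 14 ✓
FlightNo=55: 1 row → Dest = 2 ✓
FlightNo=49: 1 row → Dest = 13 ✓
FlightNo=40: 1 row → Dest = 18 ✓
The only FlightNo value with inconsistent Dest is FlightNo=44.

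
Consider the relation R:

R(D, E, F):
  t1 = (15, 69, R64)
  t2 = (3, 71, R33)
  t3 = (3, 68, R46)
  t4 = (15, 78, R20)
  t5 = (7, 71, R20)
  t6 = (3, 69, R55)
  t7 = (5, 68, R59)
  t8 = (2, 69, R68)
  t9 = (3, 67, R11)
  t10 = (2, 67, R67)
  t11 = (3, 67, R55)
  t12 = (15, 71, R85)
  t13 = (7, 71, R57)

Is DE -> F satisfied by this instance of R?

(D=15, E=69): row 1 → F = R64 ✓
(D=3, E=71): row 2 → F = R33 ✓
(D=3, E=68): row 3 → F = R46 ✓
(D=15, E=78): row 4 → F = R20 ✓
(D=7, E=71): rows 5, 13 → F takes values {R20, R57} — violation
(D=3, E=69): row 6 → F = R55 ✓
(D=5, E=68): row 7 → F = R59 ✓
(D=2, E=69): row 8 → F = R68 ✓
(D=3, E=67): rows 9, 11 → F takes values {R11, R55} — violation
(D=2, E=67): row 10 → F = R67 ✓
(D=15, E=71): row 12 → F = R85 ✓
Two rows agree on DE but differ on F, so DE -> F does not hold.

No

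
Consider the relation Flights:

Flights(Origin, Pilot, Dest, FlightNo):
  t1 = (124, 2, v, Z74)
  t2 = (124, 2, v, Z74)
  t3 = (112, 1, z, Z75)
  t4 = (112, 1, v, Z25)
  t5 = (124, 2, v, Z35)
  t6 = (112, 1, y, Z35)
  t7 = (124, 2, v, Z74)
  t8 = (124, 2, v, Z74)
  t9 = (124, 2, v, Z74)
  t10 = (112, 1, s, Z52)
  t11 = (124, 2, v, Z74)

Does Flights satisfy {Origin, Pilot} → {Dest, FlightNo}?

(Origin=124, Pilot=2): rows 1, 2, 5, 7, 8, 9, 11 → {Dest,FlightNo} takes values {(v, Z74), (v, Z35)} — violation
(Origin=112, Pilot=1): rows 3, 4, 6, 10 → {Dest,FlightNo} takes values {(z, Z75), (v, Z25), (y, Z35), (s, Z52)} — violation
Two rows agree on {Origin, Pilot} but differ on {Dest, FlightNo}, so {Origin, Pilot} → {Dest, FlightNo} does not hold.

No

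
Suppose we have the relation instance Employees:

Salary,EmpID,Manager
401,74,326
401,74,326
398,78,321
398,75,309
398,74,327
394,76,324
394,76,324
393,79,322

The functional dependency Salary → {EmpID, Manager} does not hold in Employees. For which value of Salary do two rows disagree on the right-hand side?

Salary=401: 2 rows → {EmpID,Manager} = (74, 326), (74, 326) ✓
Salary=398: 3 rows → {EmpID,Manager} takes values {(78, 321), (75, 309), (74, 327)} — violation
Salary=394: 2 rows → {EmpID,Manager} = (76, 324), (76, 324) ✓
Salary=393: 1 row → {EmpID,Manager} = (79, 322) ✓
The only Salary value with inconsistent RHS is Salary=398.

398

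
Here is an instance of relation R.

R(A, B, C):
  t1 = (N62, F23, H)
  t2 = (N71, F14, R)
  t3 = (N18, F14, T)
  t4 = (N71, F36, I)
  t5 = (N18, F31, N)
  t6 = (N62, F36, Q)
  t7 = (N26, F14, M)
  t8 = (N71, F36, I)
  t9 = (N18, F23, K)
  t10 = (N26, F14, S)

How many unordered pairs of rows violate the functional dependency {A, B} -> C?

(A=N71, B=F36): all 2 rows agree on C — 0 pairs.
(A=N26, B=F14): violating pairs (7,10) — 1 pair.

1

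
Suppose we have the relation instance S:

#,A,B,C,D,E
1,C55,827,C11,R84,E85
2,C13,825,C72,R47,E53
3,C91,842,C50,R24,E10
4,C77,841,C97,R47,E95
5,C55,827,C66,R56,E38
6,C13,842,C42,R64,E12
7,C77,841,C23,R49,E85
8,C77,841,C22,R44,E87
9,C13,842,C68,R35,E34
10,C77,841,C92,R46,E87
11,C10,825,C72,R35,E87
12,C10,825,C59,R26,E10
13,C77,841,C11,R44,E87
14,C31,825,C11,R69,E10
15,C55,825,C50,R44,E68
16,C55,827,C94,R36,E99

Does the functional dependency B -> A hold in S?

No

B=827: rows 1, 5, 16 → A = C55, C55, C55 ✓
B=825: rows 2, 11, 12, 14, 15 → A takes values {C13, C10, C31, C55} — violation
B=842: rows 3, 6, 9 → A takes values {C91, C13} — violation
B=841: rows 4, 7, 8, 10, 13 → A = C77, C77, C77, C77, C77 ✓
Two rows agree on B but differ on A, so B -> A does not hold.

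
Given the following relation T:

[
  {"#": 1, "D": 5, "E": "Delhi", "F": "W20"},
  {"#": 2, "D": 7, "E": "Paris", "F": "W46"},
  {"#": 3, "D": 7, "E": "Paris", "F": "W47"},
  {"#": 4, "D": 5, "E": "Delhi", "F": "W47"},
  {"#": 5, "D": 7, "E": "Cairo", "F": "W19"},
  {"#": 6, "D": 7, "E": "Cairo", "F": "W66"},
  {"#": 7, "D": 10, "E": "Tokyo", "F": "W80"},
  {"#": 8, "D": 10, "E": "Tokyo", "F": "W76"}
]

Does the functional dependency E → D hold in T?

E=Delhi: rows 1, 4 → D = 5, 5 ✓
E=Paris: rows 2, 3 → D = 7, 7 ✓
E=Cairo: rows 5, 6 → D = 7, 7 ✓
E=Tokyo: rows 7, 8 → D = 10, 10 ✓
Every E value is associated with a single D value, so E → D holds.

Yes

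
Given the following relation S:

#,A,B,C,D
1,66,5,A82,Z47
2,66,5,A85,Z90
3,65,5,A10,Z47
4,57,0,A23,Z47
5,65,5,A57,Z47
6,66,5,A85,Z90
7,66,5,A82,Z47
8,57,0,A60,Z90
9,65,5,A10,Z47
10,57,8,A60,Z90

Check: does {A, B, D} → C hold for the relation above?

(A=66, B=5, D=Z47): rows 1, 7 → C = A82, A82 ✓
(A=66, B=5, D=Z90): rows 2, 6 → C = A85, A85 ✓
(A=65, B=5, D=Z47): rows 3, 5, 9 → C takes values {A10, A57} — violation
(A=57, B=0, D=Z47): row 4 → C = A23 ✓
(A=57, B=0, D=Z90): row 8 → C = A60 ✓
(A=57, B=8, D=Z90): row 10 → C = A60 ✓
Two rows agree on {A, B, D} but differ on C, so {A, B, D} → C does not hold.

No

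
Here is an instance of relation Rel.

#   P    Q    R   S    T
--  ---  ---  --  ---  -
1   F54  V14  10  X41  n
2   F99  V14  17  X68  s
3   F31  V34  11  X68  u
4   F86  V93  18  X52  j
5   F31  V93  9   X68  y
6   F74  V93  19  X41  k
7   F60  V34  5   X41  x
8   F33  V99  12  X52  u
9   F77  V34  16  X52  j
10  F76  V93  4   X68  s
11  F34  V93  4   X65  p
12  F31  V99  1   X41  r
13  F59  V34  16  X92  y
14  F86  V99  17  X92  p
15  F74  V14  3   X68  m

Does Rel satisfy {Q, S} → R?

(Q=V14, S=X41): row 1 → R = 10 ✓
(Q=V14, S=X68): rows 2, 15 → R takes values {17, 3} — violation
(Q=V34, S=X68): row 3 → R = 11 ✓
(Q=V93, S=X52): row 4 → R = 18 ✓
(Q=V93, S=X68): rows 5, 10 → R takes values {9, 4} — violation
(Q=V93, S=X41): row 6 → R = 19 ✓
(Q=V34, S=X41): row 7 → R = 5 ✓
(Q=V99, S=X52): row 8 → R = 12 ✓
(Q=V34, S=X52): row 9 → R = 16 ✓
(Q=V93, S=X65): row 11 → R = 4 ✓
(Q=V99, S=X41): row 12 → R = 1 ✓
(Q=V34, S=X92): row 13 → R = 16 ✓
(Q=V99, S=X92): row 14 → R = 17 ✓
Two rows agree on {Q, S} but differ on R, so {Q, S} → R does not hold.

No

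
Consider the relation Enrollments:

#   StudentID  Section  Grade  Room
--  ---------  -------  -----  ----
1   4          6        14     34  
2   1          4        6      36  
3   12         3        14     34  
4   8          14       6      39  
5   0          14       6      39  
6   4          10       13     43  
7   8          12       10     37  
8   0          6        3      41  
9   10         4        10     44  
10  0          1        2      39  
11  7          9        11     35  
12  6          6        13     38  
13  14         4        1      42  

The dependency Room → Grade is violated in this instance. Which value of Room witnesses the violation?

Room=34: rows 1, 3 → Grade = 14, 14 ✓
Room=36: row 2 → Grade = 6 ✓
Room=39: rows 4, 5, 10 → Grade takes values {6, 2} — violation
Room=43: row 6 → Grade = 13 ✓
Room=37: row 7 → Grade = 10 ✓
Room=41: row 8 → Grade = 3 ✓
Room=44: row 9 → Grade = 10 ✓
Room=35: row 11 → Grade = 11 ✓
Room=38: row 12 → Grade = 13 ✓
Room=42: row 13 → Grade = 1 ✓
The only Room value with inconsistent Grade is Room=39.

39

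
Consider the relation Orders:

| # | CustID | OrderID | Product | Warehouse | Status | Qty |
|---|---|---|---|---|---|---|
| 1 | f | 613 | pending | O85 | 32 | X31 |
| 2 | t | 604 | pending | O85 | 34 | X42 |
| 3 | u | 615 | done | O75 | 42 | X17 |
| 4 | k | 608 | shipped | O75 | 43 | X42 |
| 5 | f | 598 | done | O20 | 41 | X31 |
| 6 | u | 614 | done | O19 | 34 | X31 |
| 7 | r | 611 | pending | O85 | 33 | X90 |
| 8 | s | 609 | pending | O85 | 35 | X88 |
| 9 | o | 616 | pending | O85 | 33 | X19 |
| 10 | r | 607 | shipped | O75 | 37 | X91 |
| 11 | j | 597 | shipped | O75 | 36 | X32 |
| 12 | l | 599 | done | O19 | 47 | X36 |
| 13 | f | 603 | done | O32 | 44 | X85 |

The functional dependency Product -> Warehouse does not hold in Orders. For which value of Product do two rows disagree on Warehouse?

done

Product=pending: rows 1, 2, 7, 8, 9 → Warehouse = O85, O85, O85, O85, O85 ✓
Product=done: rows 3, 5, 6, 12, 13 → Warehouse takes values {O75, O20, O19, O32} — violation
Product=shipped: rows 4, 10, 11 → Warehouse = O75, O75, O75 ✓
The only Product value with inconsistent Warehouse is Product=done.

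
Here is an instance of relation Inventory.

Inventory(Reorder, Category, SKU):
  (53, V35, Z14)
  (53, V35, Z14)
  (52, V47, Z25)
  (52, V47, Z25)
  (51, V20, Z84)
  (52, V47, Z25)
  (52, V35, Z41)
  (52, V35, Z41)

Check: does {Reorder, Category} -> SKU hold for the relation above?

Yes

(Reorder=53, Category=V35): 2 rows → SKU = Z14, Z14 ✓
(Reorder=52, Category=V47): 3 rows → SKU = Z25, Z25, Z25 ✓
(Reorder=51, Category=V20): 1 row → SKU = Z84 ✓
(Reorder=52, Category=V35): 2 rows → SKU = Z41, Z41 ✓
Every {Reorder, Category} value is associated with a single SKU value, so {Reorder, Category} -> SKU holds.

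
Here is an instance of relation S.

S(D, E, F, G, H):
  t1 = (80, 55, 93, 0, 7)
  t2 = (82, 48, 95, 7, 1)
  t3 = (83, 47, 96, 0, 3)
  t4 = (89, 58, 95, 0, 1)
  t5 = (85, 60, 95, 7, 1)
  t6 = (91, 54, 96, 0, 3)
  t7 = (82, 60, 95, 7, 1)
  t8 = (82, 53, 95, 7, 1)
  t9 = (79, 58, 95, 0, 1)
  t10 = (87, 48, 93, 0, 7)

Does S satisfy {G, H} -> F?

Yes

(G=0, H=7): rows 1, 10 → F = 93, 93 ✓
(G=7, H=1): rows 2, 5, 7, 8 → F = 95, 95, 95, 95 ✓
(G=0, H=3): rows 3, 6 → F = 96, 96 ✓
(G=0, H=1): rows 4, 9 → F = 95, 95 ✓
Every {G, H} value is associated with a single F value, so {G, H} -> F holds.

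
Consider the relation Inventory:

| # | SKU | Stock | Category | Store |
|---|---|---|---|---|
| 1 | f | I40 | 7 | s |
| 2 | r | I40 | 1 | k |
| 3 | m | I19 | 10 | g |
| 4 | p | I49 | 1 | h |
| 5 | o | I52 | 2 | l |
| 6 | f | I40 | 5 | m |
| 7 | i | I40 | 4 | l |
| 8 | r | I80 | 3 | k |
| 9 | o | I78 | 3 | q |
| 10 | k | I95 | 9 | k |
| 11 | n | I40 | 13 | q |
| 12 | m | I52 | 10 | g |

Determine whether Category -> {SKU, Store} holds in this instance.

No

Category=7: row 1 → {SKU,Store} = (f, s) ✓
Category=1: rows 2, 4 → {SKU,Store} takes values {(r, k), (p, h)} — violation
Category=10: rows 3, 12 → {SKU,Store} = (m, g), (m, g) ✓
Category=2: row 5 → {SKU,Store} = (o, l) ✓
Category=5: row 6 → {SKU,Store} = (f, m) ✓
Category=4: row 7 → {SKU,Store} = (i, l) ✓
Category=3: rows 8, 9 → {SKU,Store} takes values {(r, k), (o, q)} — violation
Category=9: row 10 → {SKU,Store} = (k, k) ✓
Category=13: row 11 → {SKU,Store} = (n, q) ✓
Two rows agree on Category but differ on {SKU, Store}, so Category -> {SKU, Store} does not hold.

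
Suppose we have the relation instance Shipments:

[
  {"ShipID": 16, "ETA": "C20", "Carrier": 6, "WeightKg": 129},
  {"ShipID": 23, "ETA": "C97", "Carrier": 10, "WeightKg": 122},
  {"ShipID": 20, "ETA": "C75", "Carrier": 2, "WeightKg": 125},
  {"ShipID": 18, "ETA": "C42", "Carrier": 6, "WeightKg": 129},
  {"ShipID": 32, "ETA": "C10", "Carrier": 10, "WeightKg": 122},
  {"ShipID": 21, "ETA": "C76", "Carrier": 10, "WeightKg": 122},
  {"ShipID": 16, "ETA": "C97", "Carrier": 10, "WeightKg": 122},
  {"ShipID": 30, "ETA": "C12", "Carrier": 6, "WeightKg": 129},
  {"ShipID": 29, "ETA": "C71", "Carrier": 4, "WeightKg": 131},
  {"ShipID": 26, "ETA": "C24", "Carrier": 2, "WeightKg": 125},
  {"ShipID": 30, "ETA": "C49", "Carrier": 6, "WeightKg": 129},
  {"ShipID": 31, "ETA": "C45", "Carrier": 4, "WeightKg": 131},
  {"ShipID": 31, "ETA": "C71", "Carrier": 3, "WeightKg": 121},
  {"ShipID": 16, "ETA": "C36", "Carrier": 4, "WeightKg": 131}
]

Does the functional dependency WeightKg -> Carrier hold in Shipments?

WeightKg=129: 4 rows → Carrier = 6, 6, 6, 6 ✓
WeightKg=122: 4 rows → Carrier = 10, 10, 10, 10 ✓
WeightKg=125: 2 rows → Carrier = 2, 2 ✓
WeightKg=131: 3 rows → Carrier = 4, 4, 4 ✓
WeightKg=121: 1 row → Carrier = 3 ✓
Every WeightKg value is associated with a single Carrier value, so WeightKg -> Carrier holds.

Yes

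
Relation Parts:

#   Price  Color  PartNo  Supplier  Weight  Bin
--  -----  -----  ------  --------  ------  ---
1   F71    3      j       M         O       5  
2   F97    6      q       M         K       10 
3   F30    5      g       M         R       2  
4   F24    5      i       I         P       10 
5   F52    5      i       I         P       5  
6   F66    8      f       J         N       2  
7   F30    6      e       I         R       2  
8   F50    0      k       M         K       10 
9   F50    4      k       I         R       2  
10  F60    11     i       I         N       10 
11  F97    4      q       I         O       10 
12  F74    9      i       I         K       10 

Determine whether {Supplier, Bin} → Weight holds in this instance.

No

(Supplier=M, Bin=5): row 1 → Weight = O ✓
(Supplier=M, Bin=10): rows 2, 8 → Weight = K, K ✓
(Supplier=M, Bin=2): row 3 → Weight = R ✓
(Supplier=I, Bin=10): rows 4, 10, 11, 12 → Weight takes values {P, N, O, K} — violation
(Supplier=I, Bin=5): row 5 → Weight = P ✓
(Supplier=J, Bin=2): row 6 → Weight = N ✓
(Supplier=I, Bin=2): rows 7, 9 → Weight = R, R ✓
Two rows agree on {Supplier, Bin} but differ on Weight, so {Supplier, Bin} → Weight does not hold.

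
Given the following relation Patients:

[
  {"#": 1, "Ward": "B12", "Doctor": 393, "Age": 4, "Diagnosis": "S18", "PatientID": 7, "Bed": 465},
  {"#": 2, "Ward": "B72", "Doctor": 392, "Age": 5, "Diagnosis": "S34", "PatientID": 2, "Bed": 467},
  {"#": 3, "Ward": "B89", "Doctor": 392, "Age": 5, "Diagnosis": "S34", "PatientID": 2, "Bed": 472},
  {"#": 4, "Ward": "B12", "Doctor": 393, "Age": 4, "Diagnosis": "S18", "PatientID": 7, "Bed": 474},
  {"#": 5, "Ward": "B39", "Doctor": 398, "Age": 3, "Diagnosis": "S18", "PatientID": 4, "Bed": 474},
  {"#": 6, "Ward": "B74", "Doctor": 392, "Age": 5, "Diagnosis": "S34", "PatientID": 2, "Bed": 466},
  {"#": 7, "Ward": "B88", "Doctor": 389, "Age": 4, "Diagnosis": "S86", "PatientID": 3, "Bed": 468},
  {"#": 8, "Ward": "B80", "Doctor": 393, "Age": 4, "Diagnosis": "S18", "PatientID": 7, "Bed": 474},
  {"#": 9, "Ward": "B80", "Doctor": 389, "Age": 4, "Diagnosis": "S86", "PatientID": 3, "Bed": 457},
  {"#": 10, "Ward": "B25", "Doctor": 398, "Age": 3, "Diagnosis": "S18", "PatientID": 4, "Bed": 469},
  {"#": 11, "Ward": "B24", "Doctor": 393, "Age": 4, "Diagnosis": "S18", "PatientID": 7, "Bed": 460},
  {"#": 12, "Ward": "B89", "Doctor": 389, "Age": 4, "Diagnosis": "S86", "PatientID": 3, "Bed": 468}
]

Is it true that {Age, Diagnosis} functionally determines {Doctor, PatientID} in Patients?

(Age=4, Diagnosis=S18): rows 1, 4, 8, 11 → {Doctor,PatientID} = (393, 7), (393, 7), (393, 7), (393, 7) ✓
(Age=5, Diagnosis=S34): rows 2, 3, 6 → {Doctor,PatientID} = (392, 2), (392, 2), (392, 2) ✓
(Age=3, Diagnosis=S18): rows 5, 10 → {Doctor,PatientID} = (398, 4), (398, 4) ✓
(Age=4, Diagnosis=S86): rows 7, 9, 12 → {Doctor,PatientID} = (389, 3), (389, 3), (389, 3) ✓
Every {Age, Diagnosis} value is associated with a single {Doctor, PatientID} value, so {Age, Diagnosis} -> {Doctor, PatientID} holds.

Yes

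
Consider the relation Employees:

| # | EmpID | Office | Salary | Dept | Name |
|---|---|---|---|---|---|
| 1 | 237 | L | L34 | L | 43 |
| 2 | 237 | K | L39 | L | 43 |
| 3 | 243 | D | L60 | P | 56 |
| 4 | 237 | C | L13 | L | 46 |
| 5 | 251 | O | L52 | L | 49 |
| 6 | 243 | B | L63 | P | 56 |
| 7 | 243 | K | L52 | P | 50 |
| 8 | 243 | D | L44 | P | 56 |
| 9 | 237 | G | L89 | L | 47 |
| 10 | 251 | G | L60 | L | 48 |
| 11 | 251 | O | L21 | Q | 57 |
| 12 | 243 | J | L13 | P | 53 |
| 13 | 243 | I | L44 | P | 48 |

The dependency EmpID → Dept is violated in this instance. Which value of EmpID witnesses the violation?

251

EmpID=237: rows 1, 2, 4, 9 → Dept = L, L, L, L ✓
EmpID=243: rows 3, 6, 7, 8, 12, 13 → Dept = P, P, P, P, P, P ✓
EmpID=251: rows 5, 10, 11 → Dept takes values {L, Q} — violation
The only EmpID value with inconsistent Dept is EmpID=251.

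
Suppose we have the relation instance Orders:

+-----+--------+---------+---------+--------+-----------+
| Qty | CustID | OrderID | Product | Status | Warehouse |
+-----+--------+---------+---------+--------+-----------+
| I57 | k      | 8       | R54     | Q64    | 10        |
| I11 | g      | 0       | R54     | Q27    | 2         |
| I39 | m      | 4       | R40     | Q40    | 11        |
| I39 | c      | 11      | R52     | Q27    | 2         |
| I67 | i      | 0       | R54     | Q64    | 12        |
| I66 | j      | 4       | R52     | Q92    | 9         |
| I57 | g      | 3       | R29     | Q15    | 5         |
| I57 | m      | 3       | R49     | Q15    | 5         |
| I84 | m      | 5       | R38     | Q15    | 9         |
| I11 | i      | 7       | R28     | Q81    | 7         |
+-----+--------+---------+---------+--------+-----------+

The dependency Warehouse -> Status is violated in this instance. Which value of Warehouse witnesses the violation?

Warehouse=10: 1 row → Status = Q64 ✓
Warehouse=2: 2 rows → Status = Q27, Q27 ✓
Warehouse=11: 1 row → Status = Q40 ✓
Warehouse=12: 1 row → Status = Q64 ✓
Warehouse=9: 2 rows → Status takes values {Q92, Q15} — violation
Warehouse=5: 2 rows → Status = Q15, Q15 ✓
Warehouse=7: 1 row → Status = Q81 ✓
The only Warehouse value with inconsistent Status is Warehouse=9.

9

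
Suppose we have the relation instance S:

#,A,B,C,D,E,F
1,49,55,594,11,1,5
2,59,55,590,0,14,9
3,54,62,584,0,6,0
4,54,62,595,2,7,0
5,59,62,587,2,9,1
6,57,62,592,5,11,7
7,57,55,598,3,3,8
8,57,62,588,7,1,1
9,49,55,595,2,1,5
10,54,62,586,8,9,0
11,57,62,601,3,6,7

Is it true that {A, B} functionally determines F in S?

No

(A=49, B=55): rows 1, 9 → F = 5, 5 ✓
(A=59, B=55): row 2 → F = 9 ✓
(A=54, B=62): rows 3, 4, 10 → F = 0, 0, 0 ✓
(A=59, B=62): row 5 → F = 1 ✓
(A=57, B=62): rows 6, 8, 11 → F takes values {7, 1} — violation
(A=57, B=55): row 7 → F = 8 ✓
Two rows agree on {A, B} but differ on F, so {A, B} → F does not hold.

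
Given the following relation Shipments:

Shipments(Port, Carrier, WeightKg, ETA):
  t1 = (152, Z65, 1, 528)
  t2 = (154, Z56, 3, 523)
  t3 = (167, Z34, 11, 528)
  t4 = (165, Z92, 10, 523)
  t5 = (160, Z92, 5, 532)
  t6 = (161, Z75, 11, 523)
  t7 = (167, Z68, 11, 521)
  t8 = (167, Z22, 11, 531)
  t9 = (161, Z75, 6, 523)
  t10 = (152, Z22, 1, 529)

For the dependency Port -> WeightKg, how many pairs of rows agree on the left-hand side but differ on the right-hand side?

1

Port=152: all 2 rows agree on WeightKg — 0 pairs.
Port=167: all 3 rows agree on WeightKg — 0 pairs.
Port=161: violating pairs (6,9) — 1 pair.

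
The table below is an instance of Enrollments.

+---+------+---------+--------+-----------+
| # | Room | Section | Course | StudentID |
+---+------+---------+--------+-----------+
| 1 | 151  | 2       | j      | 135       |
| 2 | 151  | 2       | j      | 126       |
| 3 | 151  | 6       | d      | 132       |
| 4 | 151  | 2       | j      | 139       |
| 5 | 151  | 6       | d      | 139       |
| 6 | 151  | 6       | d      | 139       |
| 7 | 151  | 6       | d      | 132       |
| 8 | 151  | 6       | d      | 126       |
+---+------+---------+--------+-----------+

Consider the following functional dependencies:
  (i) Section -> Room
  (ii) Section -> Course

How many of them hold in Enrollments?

2

(i) Section -> Room: every LHS value maps to a single RHS value — holds.
(ii) Section -> Course: every LHS value maps to a single RHS value — holds.
2 of the 2 dependencies hold.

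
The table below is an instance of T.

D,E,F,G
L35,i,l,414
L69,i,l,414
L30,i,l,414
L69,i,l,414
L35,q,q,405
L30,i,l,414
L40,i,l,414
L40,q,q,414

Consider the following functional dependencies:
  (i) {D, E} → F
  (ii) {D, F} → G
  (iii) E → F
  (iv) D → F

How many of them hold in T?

(i) {D, E} → F: every LHS value maps to a single RHS value — holds.
(ii) {D, F} → G: every LHS value maps to a single RHS value — holds.
(iii) E → F: every LHS value maps to a single RHS value — holds.
(iv) D → F: D=L35: 2 rows → F takes values {l, q} — violation; D=L40: 2 rows → F takes values {l, q} — violation — fails.
3 of the 4 dependencies hold.

3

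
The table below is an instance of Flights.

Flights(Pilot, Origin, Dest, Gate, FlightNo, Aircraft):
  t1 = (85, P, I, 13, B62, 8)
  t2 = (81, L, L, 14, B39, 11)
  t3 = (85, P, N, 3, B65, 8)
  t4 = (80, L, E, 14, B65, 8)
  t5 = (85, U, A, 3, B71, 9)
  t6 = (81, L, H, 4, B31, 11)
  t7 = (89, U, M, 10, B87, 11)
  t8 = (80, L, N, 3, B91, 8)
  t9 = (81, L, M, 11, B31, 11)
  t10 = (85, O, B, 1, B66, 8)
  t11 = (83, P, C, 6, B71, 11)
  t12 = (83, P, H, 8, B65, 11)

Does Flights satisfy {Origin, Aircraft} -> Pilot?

Yes

(Origin=P, Aircraft=8): rows 1, 3 → Pilot = 85, 85 ✓
(Origin=L, Aircraft=11): rows 2, 6, 9 → Pilot = 81, 81, 81 ✓
(Origin=L, Aircraft=8): rows 4, 8 → Pilot = 80, 80 ✓
(Origin=U, Aircraft=9): row 5 → Pilot = 85 ✓
(Origin=U, Aircraft=11): row 7 → Pilot = 89 ✓
(Origin=O, Aircraft=8): row 10 → Pilot = 85 ✓
(Origin=P, Aircraft=11): rows 11, 12 → Pilot = 83, 83 ✓
Every {Origin, Aircraft} value is associated with a single Pilot value, so {Origin, Aircraft} -> Pilot holds.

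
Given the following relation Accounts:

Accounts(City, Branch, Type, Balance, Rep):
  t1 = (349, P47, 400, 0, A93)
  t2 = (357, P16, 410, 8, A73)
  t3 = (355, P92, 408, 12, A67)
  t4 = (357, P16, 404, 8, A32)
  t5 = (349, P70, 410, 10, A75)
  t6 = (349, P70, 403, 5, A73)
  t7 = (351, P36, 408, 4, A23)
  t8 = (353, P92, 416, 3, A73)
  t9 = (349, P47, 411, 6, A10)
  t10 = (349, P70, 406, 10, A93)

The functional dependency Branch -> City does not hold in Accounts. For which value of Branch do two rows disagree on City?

Branch=P47: rows 1, 9 → City = 349, 349 ✓
Branch=P16: rows 2, 4 → City = 357, 357 ✓
Branch=P92: rows 3, 8 → City takes values {355, 353} — violation
Branch=P70: rows 5, 6, 10 → City = 349, 349, 349 ✓
Branch=P36: row 7 → City = 351 ✓
The only Branch value with inconsistent City is Branch=P92.

P92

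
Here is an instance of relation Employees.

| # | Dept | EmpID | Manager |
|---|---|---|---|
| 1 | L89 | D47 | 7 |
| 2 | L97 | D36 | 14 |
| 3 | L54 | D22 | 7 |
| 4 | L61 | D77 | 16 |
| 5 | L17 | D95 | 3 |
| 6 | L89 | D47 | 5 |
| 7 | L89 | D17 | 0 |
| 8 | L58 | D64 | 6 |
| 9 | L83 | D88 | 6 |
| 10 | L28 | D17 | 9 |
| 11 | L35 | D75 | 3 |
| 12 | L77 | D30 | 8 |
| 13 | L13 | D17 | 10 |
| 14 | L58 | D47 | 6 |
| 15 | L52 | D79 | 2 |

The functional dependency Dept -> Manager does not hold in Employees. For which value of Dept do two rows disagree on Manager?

Dept=L89: rows 1, 6, 7 → Manager takes values {7, 5, 0} — violation
Dept=L97: row 2 → Manager = 14 ✓
Dept=L54: row 3 → Manager = 7 ✓
Dept=L61: row 4 → Manager = 16 ✓
Dept=L17: row 5 → Manager = 3 ✓
Dept=L58: rows 8, 14 → Manager = 6, 6 ✓
Dept=L83: row 9 → Manager = 6 ✓
Dept=L28: row 10 → Manager = 9 ✓
Dept=L35: row 11 → Manager = 3 ✓
Dept=L77: row 12 → Manager = 8 ✓
Dept=L13: row 13 → Manager = 10 ✓
Dept=L52: row 15 → Manager = 2 ✓
The only Dept value with inconsistent Manager is Dept=L89.

L89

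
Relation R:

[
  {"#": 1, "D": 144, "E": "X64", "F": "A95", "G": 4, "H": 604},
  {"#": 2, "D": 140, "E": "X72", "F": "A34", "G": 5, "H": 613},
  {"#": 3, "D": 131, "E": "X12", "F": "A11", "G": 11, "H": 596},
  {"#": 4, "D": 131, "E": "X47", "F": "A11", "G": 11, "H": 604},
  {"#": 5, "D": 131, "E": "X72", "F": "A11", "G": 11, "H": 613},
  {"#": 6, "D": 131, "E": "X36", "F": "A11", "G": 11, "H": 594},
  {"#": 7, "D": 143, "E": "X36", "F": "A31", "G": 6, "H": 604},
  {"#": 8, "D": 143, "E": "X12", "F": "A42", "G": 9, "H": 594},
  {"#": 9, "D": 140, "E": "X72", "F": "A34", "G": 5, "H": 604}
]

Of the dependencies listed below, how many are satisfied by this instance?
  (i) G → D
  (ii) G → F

2

(i) G → D: every LHS value maps to a single RHS value — holds.
(ii) G → F: every LHS value maps to a single RHS value — holds.
2 of the 2 dependencies hold.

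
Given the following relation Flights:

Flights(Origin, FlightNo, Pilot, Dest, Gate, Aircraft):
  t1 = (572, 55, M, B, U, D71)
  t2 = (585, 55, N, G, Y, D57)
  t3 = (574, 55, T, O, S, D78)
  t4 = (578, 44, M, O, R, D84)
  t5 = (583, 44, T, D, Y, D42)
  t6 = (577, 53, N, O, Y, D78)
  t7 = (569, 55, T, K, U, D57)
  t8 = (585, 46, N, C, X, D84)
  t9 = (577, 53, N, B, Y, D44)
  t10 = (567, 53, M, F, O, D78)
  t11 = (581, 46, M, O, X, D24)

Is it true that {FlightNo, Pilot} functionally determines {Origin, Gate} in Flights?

(FlightNo=55, Pilot=M): row 1 → {Origin,Gate} = (572, U) ✓
(FlightNo=55, Pilot=N): row 2 → {Origin,Gate} = (585, Y) ✓
(FlightNo=55, Pilot=T): rows 3, 7 → {Origin,Gate} takes values {(574, S), (569, U)} — violation
(FlightNo=44, Pilot=M): row 4 → {Origin,Gate} = (578, R) ✓
(FlightNo=44, Pilot=T): row 5 → {Origin,Gate} = (583, Y) ✓
(FlightNo=53, Pilot=N): rows 6, 9 → {Origin,Gate} = (577, Y), (577, Y) ✓
(FlightNo=46, Pilot=N): row 8 → {Origin,Gate} = (585, X) ✓
(FlightNo=53, Pilot=M): row 10 → {Origin,Gate} = (567, O) ✓
(FlightNo=46, Pilot=M): row 11 → {Origin,Gate} = (581, X) ✓
Two rows agree on {FlightNo, Pilot} but differ on {Origin, Gate}, so {FlightNo, Pilot} → {Origin, Gate} does not hold.

No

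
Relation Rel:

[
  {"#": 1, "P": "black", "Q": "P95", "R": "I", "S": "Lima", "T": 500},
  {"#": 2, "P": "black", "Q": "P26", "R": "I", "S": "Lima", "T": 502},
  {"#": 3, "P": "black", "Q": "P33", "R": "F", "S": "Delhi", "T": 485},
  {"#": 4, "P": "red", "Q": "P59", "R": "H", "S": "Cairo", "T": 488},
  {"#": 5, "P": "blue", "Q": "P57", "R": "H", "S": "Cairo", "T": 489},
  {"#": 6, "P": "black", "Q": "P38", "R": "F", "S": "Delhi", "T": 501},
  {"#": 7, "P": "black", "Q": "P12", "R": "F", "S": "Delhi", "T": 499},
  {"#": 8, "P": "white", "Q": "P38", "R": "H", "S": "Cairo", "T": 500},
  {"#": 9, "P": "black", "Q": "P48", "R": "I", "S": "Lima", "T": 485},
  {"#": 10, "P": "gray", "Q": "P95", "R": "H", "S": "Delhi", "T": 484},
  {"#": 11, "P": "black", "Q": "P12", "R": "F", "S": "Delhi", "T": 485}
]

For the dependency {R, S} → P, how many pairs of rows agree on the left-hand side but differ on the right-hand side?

3

(R=I, S=Lima): all 3 rows agree on P — 0 pairs.
(R=F, S=Delhi): all 4 rows agree on P — 0 pairs.
(R=H, S=Cairo): violating pairs (4,5), (4,8), (5,8) — 3 pairs.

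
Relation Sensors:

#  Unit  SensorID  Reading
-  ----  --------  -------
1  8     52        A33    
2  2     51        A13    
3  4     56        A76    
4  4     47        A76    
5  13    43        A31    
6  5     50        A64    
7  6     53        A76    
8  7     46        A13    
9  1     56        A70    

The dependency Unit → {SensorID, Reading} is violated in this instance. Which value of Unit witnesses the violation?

4

Unit=8: row 1 → {SensorID,Reading} = (52, A33) ✓
Unit=2: row 2 → {SensorID,Reading} = (51, A13) ✓
Unit=4: rows 3, 4 → {SensorID,Reading} takes values {(56, A76), (47, A76)} — violation
Unit=13: row 5 → {SensorID,Reading} = (43, A31) ✓
Unit=5: row 6 → {SensorID,Reading} = (50, A64) ✓
Unit=6: row 7 → {SensorID,Reading} = (53, A76) ✓
Unit=7: row 8 → {SensorID,Reading} = (46, A13) ✓
Unit=1: row 9 → {SensorID,Reading} = (56, A70) ✓
The only Unit value with inconsistent RHS is Unit=4.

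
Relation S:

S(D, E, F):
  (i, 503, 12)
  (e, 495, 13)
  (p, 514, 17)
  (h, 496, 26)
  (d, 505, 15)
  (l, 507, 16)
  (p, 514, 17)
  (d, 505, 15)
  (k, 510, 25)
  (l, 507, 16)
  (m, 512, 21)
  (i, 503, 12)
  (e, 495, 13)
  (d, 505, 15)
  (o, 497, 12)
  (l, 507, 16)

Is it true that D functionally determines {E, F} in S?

D=i: 2 rows → {E,F} = (503, 12), (503, 12) ✓
D=e: 2 rows → {E,F} = (495, 13), (495, 13) ✓
D=p: 2 rows → {E,F} = (514, 17), (514, 17) ✓
D=h: 1 row → {E,F} = (496, 26) ✓
D=d: 3 rows → {E,F} = (505, 15), (505, 15), (505, 15) ✓
D=l: 3 rows → {E,F} = (507, 16), (507, 16), (507, 16) ✓
D=k: 1 row → {E,F} = (510, 25) ✓
D=m: 1 row → {E,F} = (512, 21) ✓
D=o: 1 row → {E,F} = (497, 12) ✓
Every D value is associated with a single {E, F} value, so D -> {E, F} holds.

Yes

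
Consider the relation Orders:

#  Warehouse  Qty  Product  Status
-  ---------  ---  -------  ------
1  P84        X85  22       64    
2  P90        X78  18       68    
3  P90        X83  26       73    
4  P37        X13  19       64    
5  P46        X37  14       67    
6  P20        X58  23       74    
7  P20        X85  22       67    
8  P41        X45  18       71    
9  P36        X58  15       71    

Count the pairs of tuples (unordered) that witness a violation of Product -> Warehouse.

Product=22: violating pairs (1,7) — 1 pair.
Product=18: violating pairs (2,8) — 1 pair.

2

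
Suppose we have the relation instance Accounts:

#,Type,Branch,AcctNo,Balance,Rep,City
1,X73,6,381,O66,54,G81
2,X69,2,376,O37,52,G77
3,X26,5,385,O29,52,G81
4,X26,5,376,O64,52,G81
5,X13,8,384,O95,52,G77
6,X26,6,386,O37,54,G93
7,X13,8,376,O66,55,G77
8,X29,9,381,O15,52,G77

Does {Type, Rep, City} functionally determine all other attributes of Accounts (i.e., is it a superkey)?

Rows 3 and 4 have the same {Type, Rep, City} value (Type=X26, Rep=52, City=G81) but are distinct tuples, so {Type, Rep, City} does not determine every attribute — not a superkey.

No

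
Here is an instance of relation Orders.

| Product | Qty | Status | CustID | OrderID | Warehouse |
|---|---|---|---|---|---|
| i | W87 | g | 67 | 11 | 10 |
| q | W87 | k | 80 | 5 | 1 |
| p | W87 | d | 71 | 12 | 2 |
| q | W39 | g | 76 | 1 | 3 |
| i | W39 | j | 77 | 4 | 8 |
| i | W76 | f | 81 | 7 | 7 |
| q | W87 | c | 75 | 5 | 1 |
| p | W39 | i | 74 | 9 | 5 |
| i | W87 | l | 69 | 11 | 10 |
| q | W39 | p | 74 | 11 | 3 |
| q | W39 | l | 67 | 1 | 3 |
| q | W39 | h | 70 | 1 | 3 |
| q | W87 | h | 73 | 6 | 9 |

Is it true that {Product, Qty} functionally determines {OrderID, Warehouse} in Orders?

(Product=i, Qty=W87): 2 rows → {OrderID,Warehouse} = (11, 10), (11, 10) ✓
(Product=q, Qty=W87): 3 rows → {OrderID,Warehouse} takes values {(5, 1), (6, 9)} — violation
(Product=p, Qty=W87): 1 row → {OrderID,Warehouse} = (12, 2) ✓
(Product=q, Qty=W39): 4 rows → {OrderID,Warehouse} takes values {(1, 3), (11, 3)} — violation
(Product=i, Qty=W39): 1 row → {OrderID,Warehouse} = (4, 8) ✓
(Product=i, Qty=W76): 1 row → {OrderID,Warehouse} = (7, 7) ✓
(Product=p, Qty=W39): 1 row → {OrderID,Warehouse} = (9, 5) ✓
Two rows agree on {Product, Qty} but differ on {OrderID, Warehouse}, so {Product, Qty} -> {OrderID, Warehouse} does not hold.

No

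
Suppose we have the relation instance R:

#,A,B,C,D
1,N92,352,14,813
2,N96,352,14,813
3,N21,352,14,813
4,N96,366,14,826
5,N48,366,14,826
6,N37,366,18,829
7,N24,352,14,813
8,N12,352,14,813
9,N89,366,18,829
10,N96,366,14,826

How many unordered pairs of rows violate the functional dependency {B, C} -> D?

0

(B=352, C=14): all 5 rows agree on D — 0 pairs.
(B=366, C=14): all 3 rows agree on D — 0 pairs.
(B=366, C=18): all 2 rows agree on D — 0 pairs.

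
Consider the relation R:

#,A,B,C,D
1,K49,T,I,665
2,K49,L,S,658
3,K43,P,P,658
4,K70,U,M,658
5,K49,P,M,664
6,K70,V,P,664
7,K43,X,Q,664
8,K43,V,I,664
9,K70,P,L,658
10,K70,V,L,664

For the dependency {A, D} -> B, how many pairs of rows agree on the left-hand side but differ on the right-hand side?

2

(A=K70, D=658): violating pairs (4,9) — 1 pair.
(A=K70, D=664): all 2 rows agree on B — 0 pairs.
(A=K43, D=664): violating pairs (7,8) — 1 pair.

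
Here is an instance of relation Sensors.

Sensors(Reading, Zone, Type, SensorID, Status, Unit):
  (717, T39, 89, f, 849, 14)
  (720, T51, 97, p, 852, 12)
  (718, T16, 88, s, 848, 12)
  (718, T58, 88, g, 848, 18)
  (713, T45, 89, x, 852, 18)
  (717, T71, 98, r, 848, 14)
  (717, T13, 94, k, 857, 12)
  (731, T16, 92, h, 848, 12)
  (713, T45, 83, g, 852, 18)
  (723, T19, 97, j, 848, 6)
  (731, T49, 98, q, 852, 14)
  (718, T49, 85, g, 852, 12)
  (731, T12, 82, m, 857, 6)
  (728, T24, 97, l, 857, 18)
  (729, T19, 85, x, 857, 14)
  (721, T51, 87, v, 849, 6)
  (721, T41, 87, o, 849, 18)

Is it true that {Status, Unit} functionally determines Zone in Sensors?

No

(Status=849, Unit=14): 1 row → Zone = T39 ✓
(Status=852, Unit=12): 2 rows → Zone takes values {T51, T49} — violation
(Status=848, Unit=12): 2 rows → Zone = T16, T16 ✓
(Status=848, Unit=18): 1 row → Zone = T58 ✓
(Status=852, Unit=18): 2 rows → Zone = T45, T45 ✓
(Status=848, Unit=14): 1 row → Zone = T71 ✓
(Status=857, Unit=12): 1 row → Zone = T13 ✓
(Status=848, Unit=6): 1 row → Zone = T19 ✓
(Status=852, Unit=14): 1 row → Zone = T49 ✓
(Status=857, Unit=6): 1 row → Zone = T12 ✓
(Status=857, Unit=18): 1 row → Zone = T24 ✓
(Status=857, Unit=14): 1 row → Zone = T19 ✓
(Status=849, Unit=6): 1 row → Zone = T51 ✓
(Status=849, Unit=18): 1 row → Zone = T41 ✓
Two rows agree on {Status, Unit} but differ on Zone, so {Status, Unit} → Zone does not hold.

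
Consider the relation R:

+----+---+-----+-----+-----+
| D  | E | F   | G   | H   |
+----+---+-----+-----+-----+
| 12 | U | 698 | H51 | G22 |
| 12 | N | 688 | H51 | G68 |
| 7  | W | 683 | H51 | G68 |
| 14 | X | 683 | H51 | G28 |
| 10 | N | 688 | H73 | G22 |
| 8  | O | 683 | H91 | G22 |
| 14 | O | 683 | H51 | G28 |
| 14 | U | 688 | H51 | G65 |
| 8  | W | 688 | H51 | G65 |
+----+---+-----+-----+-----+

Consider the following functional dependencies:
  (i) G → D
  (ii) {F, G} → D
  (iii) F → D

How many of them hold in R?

0

(i) G → D: G=H51: 7 rows → D takes values {12, 7, 14, 8} — violation — fails.
(ii) {F, G} → D: (F=688, G=H51): 3 rows → D takes values {12, 14, 8} — violation; (F=683, G=H51): 3 rows → D takes values {7, 14} — violation — fails.
(iii) F → D: F=688: 4 rows → D takes values {12, 10, 14, 8} — violation; F=683: 4 rows → D takes values {7, 14, 8} — violation — fails.
None of the 3 dependencies hold.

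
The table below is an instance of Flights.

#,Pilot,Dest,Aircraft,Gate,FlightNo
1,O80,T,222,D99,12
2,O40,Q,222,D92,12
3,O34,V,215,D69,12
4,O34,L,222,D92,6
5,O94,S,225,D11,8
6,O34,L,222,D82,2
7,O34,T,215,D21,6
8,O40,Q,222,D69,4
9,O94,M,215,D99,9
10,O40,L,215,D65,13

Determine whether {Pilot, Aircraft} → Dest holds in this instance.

(Pilot=O80, Aircraft=222): row 1 → Dest = T ✓
(Pilot=O40, Aircraft=222): rows 2, 8 → Dest = Q, Q ✓
(Pilot=O34, Aircraft=215): rows 3, 7 → Dest takes values {V, T} — violation
(Pilot=O34, Aircraft=222): rows 4, 6 → Dest = L, L ✓
(Pilot=O94, Aircraft=225): row 5 → Dest = S ✓
(Pilot=O94, Aircraft=215): row 9 → Dest = M ✓
(Pilot=O40, Aircraft=215): row 10 → Dest = L ✓
Two rows agree on {Pilot, Aircraft} but differ on Dest, so {Pilot, Aircraft} → Dest does not hold.

No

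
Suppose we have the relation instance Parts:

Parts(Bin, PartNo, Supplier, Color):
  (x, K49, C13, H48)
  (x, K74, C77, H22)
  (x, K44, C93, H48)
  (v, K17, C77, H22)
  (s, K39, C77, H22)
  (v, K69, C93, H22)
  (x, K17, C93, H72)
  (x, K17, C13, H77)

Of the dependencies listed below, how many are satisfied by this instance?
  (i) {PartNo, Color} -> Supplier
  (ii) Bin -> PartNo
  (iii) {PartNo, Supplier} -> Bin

2

(i) {PartNo, Color} -> Supplier: every LHS value maps to a single RHS value — holds.
(ii) Bin -> PartNo: Bin=x: 5 rows → PartNo takes values {K49, K74, K44, K17} — violation; Bin=v: 2 rows → PartNo takes values {K17, K69} — violation — fails.
(iii) {PartNo, Supplier} -> Bin: every LHS value maps to a single RHS value — holds.
2 of the 3 dependencies hold.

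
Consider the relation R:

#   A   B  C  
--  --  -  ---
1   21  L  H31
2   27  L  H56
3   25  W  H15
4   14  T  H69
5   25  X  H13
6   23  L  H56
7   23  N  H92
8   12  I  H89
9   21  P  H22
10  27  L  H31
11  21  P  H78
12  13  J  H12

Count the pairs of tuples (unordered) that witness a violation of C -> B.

C=H31: all 2 rows agree on B — 0 pairs.
C=H56: all 2 rows agree on B — 0 pairs.

0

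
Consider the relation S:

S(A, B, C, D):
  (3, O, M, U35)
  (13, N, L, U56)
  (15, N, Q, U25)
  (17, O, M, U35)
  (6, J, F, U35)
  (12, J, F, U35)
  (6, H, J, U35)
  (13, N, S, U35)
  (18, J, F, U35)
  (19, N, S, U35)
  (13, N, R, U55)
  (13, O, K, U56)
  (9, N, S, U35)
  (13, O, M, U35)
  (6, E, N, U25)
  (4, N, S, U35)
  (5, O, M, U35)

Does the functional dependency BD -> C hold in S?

(B=O, D=U35): 4 rows → C = M, M, M, M ✓
(B=N, D=U56): 1 row → C = L ✓
(B=N, D=U25): 1 row → C = Q ✓
(B=J, D=U35): 3 rows → C = F, F, F ✓
(B=H, D=U35): 1 row → C = J ✓
(B=N, D=U35): 4 rows → C = S, S, S, S ✓
(B=N, D=U55): 1 row → C = R ✓
(B=O, D=U56): 1 row → C = K ✓
(B=E, D=U25): 1 row → C = N ✓
Every BD value is associated with a single C value, so BD -> C holds.

Yes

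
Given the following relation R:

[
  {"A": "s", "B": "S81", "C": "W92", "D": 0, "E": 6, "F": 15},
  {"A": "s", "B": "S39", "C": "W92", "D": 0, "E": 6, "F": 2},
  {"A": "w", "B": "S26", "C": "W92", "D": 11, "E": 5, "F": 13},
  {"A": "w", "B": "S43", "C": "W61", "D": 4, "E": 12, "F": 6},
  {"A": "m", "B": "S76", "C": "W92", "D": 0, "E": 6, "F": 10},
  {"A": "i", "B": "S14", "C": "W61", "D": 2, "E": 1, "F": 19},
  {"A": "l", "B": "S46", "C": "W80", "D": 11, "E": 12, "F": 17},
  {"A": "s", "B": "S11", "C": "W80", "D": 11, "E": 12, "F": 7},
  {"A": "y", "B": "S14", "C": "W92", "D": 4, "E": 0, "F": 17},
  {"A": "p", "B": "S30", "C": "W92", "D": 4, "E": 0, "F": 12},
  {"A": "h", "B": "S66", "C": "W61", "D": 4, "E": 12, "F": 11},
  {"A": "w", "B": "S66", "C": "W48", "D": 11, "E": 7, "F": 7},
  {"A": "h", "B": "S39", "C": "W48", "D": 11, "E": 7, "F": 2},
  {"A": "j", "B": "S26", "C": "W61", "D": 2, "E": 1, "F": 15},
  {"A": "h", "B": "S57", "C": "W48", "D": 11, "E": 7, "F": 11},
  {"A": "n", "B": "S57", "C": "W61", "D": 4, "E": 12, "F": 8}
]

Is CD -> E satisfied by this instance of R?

(C=W92, D=0): 3 rows → E = 6, 6, 6 ✓
(C=W92, D=11): 1 row → E = 5 ✓
(C=W61, D=4): 3 rows → E = 12, 12, 12 ✓
(C=W61, D=2): 2 rows → E = 1, 1 ✓
(C=W80, D=11): 2 rows → E = 12, 12 ✓
(C=W92, D=4): 2 rows → E = 0, 0 ✓
(C=W48, D=11): 3 rows → E = 7, 7, 7 ✓
Every CD value is associated with a single E value, so CD -> E holds.

Yes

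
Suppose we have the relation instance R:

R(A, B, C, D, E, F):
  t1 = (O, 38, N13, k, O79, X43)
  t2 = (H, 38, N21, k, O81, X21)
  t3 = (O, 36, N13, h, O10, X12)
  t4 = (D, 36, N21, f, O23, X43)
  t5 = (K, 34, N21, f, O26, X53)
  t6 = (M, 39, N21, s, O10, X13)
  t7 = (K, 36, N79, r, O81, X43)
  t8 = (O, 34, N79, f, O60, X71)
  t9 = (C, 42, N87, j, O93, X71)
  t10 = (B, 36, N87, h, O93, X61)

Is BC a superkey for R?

All 10 rows have distinct BC values, so BC → (all attributes) holds and BC is a superkey.

Yes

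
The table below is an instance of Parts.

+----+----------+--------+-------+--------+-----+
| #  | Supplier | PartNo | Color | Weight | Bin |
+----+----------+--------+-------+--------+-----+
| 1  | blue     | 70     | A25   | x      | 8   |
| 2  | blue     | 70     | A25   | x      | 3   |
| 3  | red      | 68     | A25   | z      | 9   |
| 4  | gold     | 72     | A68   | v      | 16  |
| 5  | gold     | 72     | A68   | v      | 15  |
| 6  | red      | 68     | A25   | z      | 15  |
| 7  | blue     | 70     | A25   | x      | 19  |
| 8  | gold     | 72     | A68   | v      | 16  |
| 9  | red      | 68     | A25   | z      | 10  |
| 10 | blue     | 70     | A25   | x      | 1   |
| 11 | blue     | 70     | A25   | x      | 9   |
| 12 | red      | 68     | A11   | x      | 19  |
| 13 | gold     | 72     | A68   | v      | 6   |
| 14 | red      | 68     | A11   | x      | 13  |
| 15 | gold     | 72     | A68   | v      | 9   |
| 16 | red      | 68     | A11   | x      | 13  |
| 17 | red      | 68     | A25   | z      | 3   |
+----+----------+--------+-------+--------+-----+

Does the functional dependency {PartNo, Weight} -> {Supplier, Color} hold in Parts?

Yes

(PartNo=70, Weight=x): rows 1, 2, 7, 10, 11 → {Supplier,Color} = (blue, A25), (blue, A25), (blue, A25), (blue, A25), (blue, A25) ✓
(PartNo=68, Weight=z): rows 3, 6, 9, 17 → {Supplier,Color} = (red, A25), (red, A25), (red, A25), (red, A25) ✓
(PartNo=72, Weight=v): rows 4, 5, 8, 13, 15 → {Supplier,Color} = (gold, A68), (gold, A68), (gold, A68), (gold, A68), (gold, A68) ✓
(PartNo=68, Weight=x): rows 12, 14, 16 → {Supplier,Color} = (red, A11), (red, A11), (red, A11) ✓
Every {PartNo, Weight} value is associated with a single {Supplier, Color} value, so {PartNo, Weight} -> {Supplier, Color} holds.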